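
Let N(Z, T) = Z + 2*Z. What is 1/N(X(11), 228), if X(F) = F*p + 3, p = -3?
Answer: -1/90 ≈ -0.011111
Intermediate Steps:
X(F) = 3 - 3*F (X(F) = F*(-3) + 3 = -3*F + 3 = 3 - 3*F)
N(Z, T) = 3*Z
1/N(X(11), 228) = 1/(3*(3 - 3*11)) = 1/(3*(3 - 33)) = 1/(3*(-30)) = 1/(-90) = -1/90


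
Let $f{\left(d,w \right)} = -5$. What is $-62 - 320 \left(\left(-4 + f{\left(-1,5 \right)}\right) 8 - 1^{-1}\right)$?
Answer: $23298$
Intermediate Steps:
$-62 - 320 \left(\left(-4 + f{\left(-1,5 \right)}\right) 8 - 1^{-1}\right) = -62 - 320 \left(\left(-4 - 5\right) 8 - 1^{-1}\right) = -62 - 320 \left(\left(-9\right) 8 - 1\right) = -62 - 320 \left(-72 - 1\right) = -62 - -23360 = -62 + 23360 = 23298$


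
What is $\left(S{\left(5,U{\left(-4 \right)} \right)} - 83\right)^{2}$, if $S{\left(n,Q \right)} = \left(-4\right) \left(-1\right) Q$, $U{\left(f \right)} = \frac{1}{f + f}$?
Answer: $\frac{27889}{4} \approx 6972.3$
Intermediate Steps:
$U{\left(f \right)} = \frac{1}{2 f}$
$S{\left(n,Q \right)} = 4 Q$
$\left(S{\left(5,U{\left(-4 \right)} \right)} - 83\right)^{2} = \left(4 \frac{1}{2 \left(-4\right)} - 83\right)^{2} = \left(4 \cdot \frac{1}{2} \left(- \frac{1}{4}\right) - 83\right)^{2} = \left(4 \left(- \frac{1}{8}\right) - 83\right)^{2} = \left(- \frac{1}{2} - 83\right)^{2} = \left(- \frac{167}{2}\right)^{2} = \frac{27889}{4}$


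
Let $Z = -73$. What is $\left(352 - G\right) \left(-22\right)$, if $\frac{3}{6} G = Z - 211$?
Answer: $-20240$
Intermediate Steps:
$G = -568$ ($G = 2 \left(-73 - 211\right) = 2 \left(-284\right) = -568$)
$\left(352 - G\right) \left(-22\right) = \left(352 - -568\right) \left(-22\right) = \left(352 + 568\right) \left(-22\right) = 920 \left(-22\right) = -20240$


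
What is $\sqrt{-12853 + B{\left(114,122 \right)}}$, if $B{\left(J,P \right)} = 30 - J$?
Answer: $i \sqrt{12937} \approx 113.74 i$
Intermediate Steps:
$\sqrt{-12853 + B{\left(114,122 \right)}} = \sqrt{-12853 + \left(30 - 114\right)} = \sqrt{-12853 - 84} = \sqrt{-12937} = i \sqrt{12937}$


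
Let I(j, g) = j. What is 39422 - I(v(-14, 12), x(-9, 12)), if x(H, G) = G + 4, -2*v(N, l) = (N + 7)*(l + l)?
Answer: 39338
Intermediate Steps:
v(N, l) = -l*(7 + N) (v(N, l) = -(N + 7)*(l + l)/2 = -(7 + N)*2*l/2 = -l*(7 + N))
x(H, G) = 4 + G
39422 - I(v(-14, 12), x(-9, 12)) = 39422 - (-1)*12*(7 - 14) = 39422 - (-1)*12*(-7) = 39422 - 1*84 = 39422 - 84 = 39338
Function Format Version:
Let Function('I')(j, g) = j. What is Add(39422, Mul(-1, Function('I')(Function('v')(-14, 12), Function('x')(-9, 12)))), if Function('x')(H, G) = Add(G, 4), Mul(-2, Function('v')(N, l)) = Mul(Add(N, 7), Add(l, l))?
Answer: 39338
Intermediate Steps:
Function('v')(N, l) = Mul(-1, l, Add(7, N)) (Function('v')(N, l) = Mul(Rational(-1, 2), Mul(Add(N, 7), Add(l, l))) = Mul(Rational(-1, 2), Mul(Add(7, N), Mul(2, l))) = Mul(Rational(-1, 2), Mul(2, l, Add(7, N))) = Mul(-1, l, Add(7, N)))
Function('x')(H, G) = Add(4, G)
Add(39422, Mul(-1, Function('I')(Function('v')(-14, 12), Function('x')(-9, 12)))) = Add(39422, Mul(-1, Mul(-1, 12, Add(7, -14)))) = Add(39422, Mul(-1, Mul(-1, 12, -7))) = Add(39422, Mul(-1, 84)) = Add(39422, -84) = 39338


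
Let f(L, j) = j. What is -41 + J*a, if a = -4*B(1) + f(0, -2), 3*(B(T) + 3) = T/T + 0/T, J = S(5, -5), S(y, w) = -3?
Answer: -67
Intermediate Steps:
J = -3
B(T) = -8/3 (B(T) = -3 + (T/T + 0/T)/3 = -3 + (1 + 0)/3 = -3 + (⅓)*1 = -3 + ⅓ = -8/3)
a = 26/3 (a = -4*(-8/3) - 2 = 32/3 - 2 = 26/3 ≈ 8.6667)
-41 + J*a = -41 - 3*26/3 = -41 - 26 = -67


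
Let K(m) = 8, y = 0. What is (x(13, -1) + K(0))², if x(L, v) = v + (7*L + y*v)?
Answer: 9604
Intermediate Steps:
x(L, v) = v + 7*L (x(L, v) = v + (7*L + 0*v) = v + (7*L + 0) = v + 7*L)
(x(13, -1) + K(0))² = ((-1 + 7*13) + 8)² = ((-1 + 91) + 8)² = (90 + 8)² = 98² = 9604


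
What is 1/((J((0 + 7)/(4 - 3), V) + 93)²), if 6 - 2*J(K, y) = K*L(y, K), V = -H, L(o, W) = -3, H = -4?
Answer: 4/45369 ≈ 8.8166e-5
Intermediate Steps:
V = 4 (V = -1*(-4) = 4)
J(K, y) = 3 + 3*K/2 (J(K, y) = 3 - K*(-3)/2 = 3 - (-3)*K/2 = 3 + 3*K/2)
1/((J((0 + 7)/(4 - 3), V) + 93)²) = 1/(((3 + 3*((0 + 7)/(4 - 3))/2) + 93)²) = 1/(((3 + 3*(7/1)/2) + 93)²) = 1/(((3 + 3*(7*1)/2) + 93)²) = 1/(((3 + (3/2)*7) + 93)²) = 1/(((3 + 21/2) + 93)²) = 1/((27/2 + 93)²) = 1/((213/2)²) = 1/(45369/4) = 4/45369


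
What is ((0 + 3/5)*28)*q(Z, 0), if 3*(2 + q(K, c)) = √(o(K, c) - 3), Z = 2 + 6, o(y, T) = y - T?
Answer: -168/5 + 28*√5/5 ≈ -21.078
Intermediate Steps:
Z = 8
q(K, c) = -2 + √(-3 + K - c)/3 (q(K, c) = -2 + √((K - c) - 3)/3 = -2 + √(-3 + K - c)/3)
((0 + 3/5)*28)*q(Z, 0) = ((0 + 3/5)*28)*(-2 + √(-3 + 8 - 1*0)/3) = ((0 + 3*(⅕))*28)*(-2 + √(-3 + 8 + 0)/3) = ((0 + ⅗)*28)*(-2 + √5/3) = ((⅗)*28)*(-2 + √5/3) = 84*(-2 + √5/3)/5 = -168/5 + 28*√5/5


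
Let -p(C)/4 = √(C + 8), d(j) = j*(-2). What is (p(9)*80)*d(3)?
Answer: 1920*√17 ≈ 7916.4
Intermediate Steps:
d(j) = -2*j
p(C) = -4*√(8 + C) (p(C) = -4*√(C + 8) = -4*√(8 + C))
(p(9)*80)*d(3) = (-4*√(8 + 9)*80)*(-2*3) = (-4*√17*80)*(-6) = -320*√17*(-6) = 1920*√17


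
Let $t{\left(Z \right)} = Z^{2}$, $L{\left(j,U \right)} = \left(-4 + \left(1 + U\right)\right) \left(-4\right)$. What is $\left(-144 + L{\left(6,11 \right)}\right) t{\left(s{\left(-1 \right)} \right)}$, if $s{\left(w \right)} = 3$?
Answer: $-1584$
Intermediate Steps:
$L{\left(j,U \right)} = 12 - 4 U$ ($L{\left(j,U \right)} = \left(-3 + U\right) \left(-4\right) = 12 - 4 U$)
$\left(-144 + L{\left(6,11 \right)}\right) t{\left(s{\left(-1 \right)} \right)} = \left(-144 + \left(12 - 44\right)\right) 3^{2} = \left(-144 + \left(12 - 44\right)\right) 9 = \left(-144 - 32\right) 9 = \left(-176\right) 9 = -1584$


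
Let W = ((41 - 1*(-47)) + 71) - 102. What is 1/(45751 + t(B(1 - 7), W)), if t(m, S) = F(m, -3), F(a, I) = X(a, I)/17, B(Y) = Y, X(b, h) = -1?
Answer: 17/777766 ≈ 2.1857e-5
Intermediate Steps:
F(a, I) = -1/17
W = 57 (W = ((41 + 47) + 71) - 102 = (88 + 71) - 102 = 159 - 102 = 57)
t(m, S) = -1/17
1/(45751 + t(B(1 - 7), W)) = 1/(45751 - 1/17) = 1/(777766/17) = 17/777766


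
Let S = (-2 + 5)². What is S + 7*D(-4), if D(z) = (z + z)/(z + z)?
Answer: 16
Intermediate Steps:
S = 9 (S = 3² = 9)
D(z) = 1 (D(z) = (2*z)/((2*z)) = (2*z)*(1/(2*z)) = 1)
S + 7*D(-4) = 9 + 7*1 = 9 + 7 = 16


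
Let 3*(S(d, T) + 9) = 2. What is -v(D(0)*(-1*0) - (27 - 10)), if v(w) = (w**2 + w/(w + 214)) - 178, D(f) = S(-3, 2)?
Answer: -21850/197 ≈ -110.91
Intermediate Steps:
S(d, T) = -25/3 (S(d, T) = -9 + (1/3)*2 = -9 + 2/3 = -25/3)
D(f) = -25/3
v(w) = -178 + w**2 + w/(214 + w) (v(w) = (w**2 + w/(214 + w)) - 178 = -178 + w**2 + w/(214 + w))
-v(D(0)*(-1*0) - (27 - 10)) = -(-38092 + (-(-25)*0/3 - (27 - 10))**3 - 177*(-(-25)*0/3 - (27 - 10)) + 214*(-(-25)*0/3 - (27 - 10))**2)/(214 + (-(-25)*0/3 - (27 - 10))) = -(-38092 + (-25/3*0 - 1*17)**3 - 177*(-25/3*0 - 1*17) + 214*(-25/3*0 - 1*17)**2)/(214 + (-25/3*0 - 1*17)) = -(-38092 + (0 - 17)**3 - 177*(0 - 17) + 214*(0 - 17)**2)/(214 + (0 - 17)) = -(-38092 + (-17)**3 - 177*(-17) + 214*(-17)**2)/(214 - 17) = -(-38092 - 4913 + 3009 + 214*289)/197 = -(-38092 - 4913 + 3009 + 61846)/197 = -21850/197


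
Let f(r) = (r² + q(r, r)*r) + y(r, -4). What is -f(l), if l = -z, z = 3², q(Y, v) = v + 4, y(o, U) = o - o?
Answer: -126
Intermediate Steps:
y(o, U) = 0
q(Y, v) = 4 + v
z = 9
l = -9 (l = -1*9 = -9)
f(r) = r² + r*(4 + r) (f(r) = (r² + (4 + r)*r) + 0 = (r² + r*(4 + r)) + 0 = r² + r*(4 + r))
-f(l) = -2*(-9)*(2 - 9) = -2*(-9)*(-7) = -1*126 = -126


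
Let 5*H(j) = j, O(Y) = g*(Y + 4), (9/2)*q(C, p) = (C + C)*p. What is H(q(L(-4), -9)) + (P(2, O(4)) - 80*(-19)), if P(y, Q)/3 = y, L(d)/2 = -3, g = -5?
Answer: 7654/5 ≈ 1530.8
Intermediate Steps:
L(d) = -6 (L(d) = 2*(-3) = -6)
q(C, p) = 4*C*p/9 (q(C, p) = 2*((C + C)*p)/9 = 2*((2*C)*p)/9 = 2*(2*C*p)/9 = 4*C*p/9)
O(Y) = -20 - 5*Y (O(Y) = -5*(Y + 4) = -5*(4 + Y) = -20 - 5*Y)
P(y, Q) = 3*y
H(j) = j/5
H(q(L(-4), -9)) + (P(2, O(4)) - 80*(-19)) = ((4/9)*(-6)*(-9))/5 + (3*2 - 80*(-19)) = (⅕)*24 + (6 + 1520) = 24/5 + 1526 = 7654/5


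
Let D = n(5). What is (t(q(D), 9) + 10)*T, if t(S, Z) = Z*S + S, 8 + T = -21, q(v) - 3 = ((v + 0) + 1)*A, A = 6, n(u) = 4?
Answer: -9860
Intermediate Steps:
D = 4
q(v) = 9 + 6*v (q(v) = 3 + ((v + 0) + 1)*6 = 3 + (v + 1)*6 = 3 + (1 + v)*6 = 3 + (6 + 6*v) = 9 + 6*v)
T = -29 (T = -8 - 21 = -29)
t(S, Z) = S + S*Z (t(S, Z) = S*Z + S = S + S*Z)
(t(q(D), 9) + 10)*T = ((9 + 6*4)*(1 + 9) + 10)*(-29) = ((9 + 24)*10 + 10)*(-29) = (33*10 + 10)*(-29) = (330 + 10)*(-29) = 340*(-29) = -9860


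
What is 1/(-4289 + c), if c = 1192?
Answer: -1/3097 ≈ -0.00032289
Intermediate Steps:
1/(-4289 + c) = 1/(-4289 + 1192) = 1/(-3097) = -1/3097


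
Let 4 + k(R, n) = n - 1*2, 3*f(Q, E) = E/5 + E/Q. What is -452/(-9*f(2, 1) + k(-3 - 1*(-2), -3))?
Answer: 4520/111 ≈ 40.721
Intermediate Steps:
f(Q, E) = E/15 + E/(3*Q) (f(Q, E) = (E/5 + E/Q)/3 = E/15 + E/(3*Q))
k(R, n) = -6 + n (k(R, n) = -4 + (n - 1*2) = -4 + (n - 2) = -4 + (-2 + n) = -6 + n)
-452/(-9*f(2, 1) + k(-3 - 1*(-2), -3)) = -452/(-3*(5 + 2)/(5*2) + (-6 - 3)) = -452/(-3*7/(5*2) - 9) = -452/(-9*7/30 - 9) = -452/(-21/10 - 9) = -452/(-111/10) = -452*(-10/111) = 4520/111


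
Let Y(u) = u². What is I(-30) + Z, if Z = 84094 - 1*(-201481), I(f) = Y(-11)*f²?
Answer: 394475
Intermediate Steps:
I(f) = 121*f² (I(f) = (-11)²*f² = 121*f²)
Z = 285575 (Z = 84094 + 201481 = 285575)
I(-30) + Z = 121*(-30)² + 285575 = 121*900 + 285575 = 108900 + 285575 = 394475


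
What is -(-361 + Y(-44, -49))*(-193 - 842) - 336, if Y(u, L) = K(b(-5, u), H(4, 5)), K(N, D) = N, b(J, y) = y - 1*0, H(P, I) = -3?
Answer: -419511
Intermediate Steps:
b(J, y) = y (b(J, y) = y + 0 = y)
Y(u, L) = u
-(-361 + Y(-44, -49))*(-193 - 842) - 336 = -(-361 - 44)*(-193 - 842) - 336 = -(-405)*(-1035) - 336 = -1*419175 - 336 = -419175 - 336 = -419511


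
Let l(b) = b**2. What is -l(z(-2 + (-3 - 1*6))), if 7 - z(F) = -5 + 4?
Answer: -64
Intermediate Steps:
z(F) = 8 (z(F) = 7 - (-5 + 4) = 7 - 1*(-1) = 7 + 1 = 8)
-l(z(-2 + (-3 - 1*6))) = -1*8**2 = -1*64 = -64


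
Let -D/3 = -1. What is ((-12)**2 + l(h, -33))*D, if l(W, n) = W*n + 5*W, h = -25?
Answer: 2532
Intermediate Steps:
D = 3 (D = -3*(-1) = 3)
l(W, n) = 5*W + W*n
((-12)**2 + l(h, -33))*D = ((-12)**2 - 25*(5 - 33))*3 = (144 - 25*(-28))*3 = (144 + 700)*3 = 844*3 = 2532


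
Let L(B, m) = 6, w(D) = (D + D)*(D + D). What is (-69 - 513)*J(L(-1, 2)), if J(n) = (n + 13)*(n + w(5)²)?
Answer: -110646348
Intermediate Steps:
w(D) = 4*D² (w(D) = (2*D)*(2*D) = 4*D²)
J(n) = (13 + n)*(10000 + n) (J(n) = (n + 13)*(n + (4*5²)²) = (13 + n)*(n + (4*25)²) = (13 + n)*(n + 100²) = (13 + n)*(n + 10000) = (13 + n)*(10000 + n))
(-69 - 513)*J(L(-1, 2)) = (-69 - 513)*(130000 + 6² + 10013*6) = -582*(130000 + 36 + 60078) = -582*190114 = -110646348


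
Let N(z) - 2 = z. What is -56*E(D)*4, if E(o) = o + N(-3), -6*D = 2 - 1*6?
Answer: 224/3 ≈ 74.667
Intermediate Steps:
N(z) = 2 + z
D = ⅔ (D = -(2 - 1*6)/6 = -(2 - 6)/6 = -⅙*(-4) = ⅔ ≈ 0.66667)
E(o) = -1 + o (E(o) = o + (2 - 3) = o - 1 = -1 + o)
-56*E(D)*4 = -56*(-1 + ⅔)*4 = -56*(-⅓)*4 = (56/3)*4 = 224/3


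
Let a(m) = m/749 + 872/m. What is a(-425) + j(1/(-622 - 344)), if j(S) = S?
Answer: -115103389/43928850 ≈ -2.6202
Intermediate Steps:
a(m) = 872/m + m/749 (a(m) = m*(1/749) + 872/m = m/749 + 872/m = 872/m + m/749)
a(-425) + j(1/(-622 - 344)) = (872/(-425) + (1/749)*(-425)) + 1/(-622 - 344) = (872*(-1/425) - 425/749) + 1/(-966) = (-872/425 - 425/749) - 1/966 = -833753/318325 - 1/966 = -115103389/43928850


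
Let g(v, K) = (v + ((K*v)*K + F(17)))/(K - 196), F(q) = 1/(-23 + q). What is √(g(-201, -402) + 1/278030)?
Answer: √3378452947153562356845/249392910 ≈ 233.06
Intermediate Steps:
g(v, K) = (-⅙ + v + v*K²)/(-196 + K) (g(v, K) = (v + ((K*v)*K + 1/(-23 + 17)))/(K - 196) = (v + (v*K² + 1/(-6)))/(-196 + K) = (v + (v*K² - ⅙))/(-196 + K) = (v + (-⅙ + v*K²))/(-196 + K) = (-⅙ + v + v*K²)/(-196 + K))
√(g(-201, -402) + 1/278030) = √((-⅙ - 201 - 201*(-402)²)/(-196 - 402) + 1/278030) = √((-⅙ - 201 - 201*161604)/(-598) + 1/278030) = √(-(-⅙ - 201 - 32482404)/598 + 1/278030) = √(-1/598*(-194895631/6) + 1/278030) = √(194895631/3588 + 1/278030) = √(27093416145259/498785820) = √3378452947153562356845/249392910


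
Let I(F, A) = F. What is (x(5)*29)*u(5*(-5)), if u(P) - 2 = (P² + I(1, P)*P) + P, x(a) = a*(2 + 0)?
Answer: 167330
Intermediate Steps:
x(a) = 2*a (x(a) = a*2 = 2*a)
u(P) = 2 + P² + 2*P (u(P) = 2 + ((P² + 1*P) + P) = 2 + ((P² + P) + P) = 2 + ((P + P²) + P) = 2 + (P² + 2*P) = 2 + P² + 2*P)
(x(5)*29)*u(5*(-5)) = ((2*5)*29)*(2 + (5*(-5))² + 2*(5*(-5))) = (10*29)*(2 + (-25)² + 2*(-25)) = 290*(2 + 625 - 50) = 290*577 = 167330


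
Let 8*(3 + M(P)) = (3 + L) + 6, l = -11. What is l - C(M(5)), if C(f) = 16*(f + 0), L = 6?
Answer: 7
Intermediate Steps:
M(P) = -9/8 (M(P) = -3 + ((3 + 6) + 6)/8 = -3 + (9 + 6)/8 = -3 + (1/8)*15 = -3 + 15/8 = -9/8)
C(f) = 16*f
l - C(M(5)) = -11 - 16*(-9)/8 = -11 - 1*(-18) = -11 + 18 = 7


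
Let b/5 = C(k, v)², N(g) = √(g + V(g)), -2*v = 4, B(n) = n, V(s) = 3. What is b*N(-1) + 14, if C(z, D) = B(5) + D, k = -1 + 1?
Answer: 14 + 45*√2 ≈ 77.640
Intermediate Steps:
k = 0
v = -2 (v = -½*4 = -2)
N(g) = √(3 + g) (N(g) = √(g + 3) = √(3 + g))
C(z, D) = 5 + D
b = 45 (b = 5*(5 - 2)² = 5*3² = 5*9 = 45)
b*N(-1) + 14 = 45*√(3 - 1) + 14 = 45*√2 + 14 = 14 + 45*√2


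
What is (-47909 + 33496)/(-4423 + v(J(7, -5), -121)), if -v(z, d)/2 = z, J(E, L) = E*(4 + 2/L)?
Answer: 72065/22367 ≈ 3.2219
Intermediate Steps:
v(z, d) = -2*z
(-47909 + 33496)/(-4423 + v(J(7, -5), -121)) = (-47909 + 33496)/(-4423 - 2*(4*7 + 2*7/(-5))) = -14413/(-4423 - 2*(28 + 2*7*(-⅕))) = -14413/(-4423 - 2*(28 - 14/5)) = -14413/(-4423 - 2*126/5) = -14413/(-4423 - 252/5) = -14413/(-22367/5) = -14413*(-5/22367) = 72065/22367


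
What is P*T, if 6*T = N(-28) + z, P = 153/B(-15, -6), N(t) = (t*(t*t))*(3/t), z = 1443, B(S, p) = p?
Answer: -64515/4 ≈ -16129.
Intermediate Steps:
N(t) = 3*t² (N(t) = (t*t²)*(3/t) = t³*(3/t) = 3*t²)
P = -51/2 (P = 153/(-6) = 153*(-⅙) = -51/2 ≈ -25.500)
T = 1265/2 (T = (3*(-28)² + 1443)/6 = (3*784 + 1443)/6 = (2352 + 1443)/6 = (⅙)*3795 = 1265/2 ≈ 632.50)
P*T = -51/2*1265/2 = -64515/4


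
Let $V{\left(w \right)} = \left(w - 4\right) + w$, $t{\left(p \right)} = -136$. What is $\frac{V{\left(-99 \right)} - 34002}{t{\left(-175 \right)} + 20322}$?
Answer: $- \frac{17102}{10093} \approx -1.6944$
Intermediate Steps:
$V{\left(w \right)} = -4 + 2 w$ ($V{\left(w \right)} = \left(w + \left(-35 + 31\right)\right) + w = \left(w - 4\right) + w = \left(-4 + w\right) + w = -4 + 2 w$)
$\frac{V{\left(-99 \right)} - 34002}{t{\left(-175 \right)} + 20322} = \frac{\left(-4 + 2 \left(-99\right)\right) - 34002}{-136 + 20322} = \frac{\left(-4 - 198\right) - 34002}{20186} = \left(-202 - 34002\right) \frac{1}{20186} = \left(-34204\right) \frac{1}{20186} = - \frac{17102}{10093}$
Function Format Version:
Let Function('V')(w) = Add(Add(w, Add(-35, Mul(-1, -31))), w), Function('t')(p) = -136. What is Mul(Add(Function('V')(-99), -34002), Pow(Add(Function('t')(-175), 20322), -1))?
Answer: Rational(-17102, 10093) ≈ -1.6944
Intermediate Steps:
Function('V')(w) = Add(-4, Mul(2, w)) (Function('V')(w) = Add(Add(w, Add(-35, 31)), w) = Add(Add(w, -4), w) = Add(Add(-4, w), w) = Add(-4, Mul(2, w)))
Mul(Add(Function('V')(-99), -34002), Pow(Add(Function('t')(-175), 20322), -1)) = Mul(Add(Add(-4, Mul(2, -99)), -34002), Pow(Add(-136, 20322), -1)) = Mul(Add(Add(-4, -198), -34002), Pow(20186, -1)) = Mul(Add(-202, -34002), Rational(1, 20186)) = Mul(-34204, Rational(1, 20186)) = Rational(-17102, 10093)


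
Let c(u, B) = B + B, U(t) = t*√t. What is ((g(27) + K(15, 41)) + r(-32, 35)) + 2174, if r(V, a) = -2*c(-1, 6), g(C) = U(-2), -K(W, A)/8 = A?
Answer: 1822 - 2*I*√2 ≈ 1822.0 - 2.8284*I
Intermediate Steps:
K(W, A) = -8*A
U(t) = t^(3/2)
g(C) = -2*I*√2 (g(C) = (-2)^(3/2) = -2*I*√2)
c(u, B) = 2*B
r(V, a) = -24 (r(V, a) = -4*6 = -2*12 = -24)
((g(27) + K(15, 41)) + r(-32, 35)) + 2174 = ((-2*I*√2 - 8*41) - 24) + 2174 = ((-2*I*√2 - 328) - 24) + 2174 = ((-328 - 2*I*√2) - 24) + 2174 = (-352 - 2*I*√2) + 2174 = 1822 - 2*I*√2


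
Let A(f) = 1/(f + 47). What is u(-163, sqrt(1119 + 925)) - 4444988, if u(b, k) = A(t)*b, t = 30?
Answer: -342264239/77 ≈ -4.4450e+6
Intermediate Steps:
A(f) = 1/(47 + f)
u(b, k) = b/77 (u(b, k) = b/(47 + 30) = b/77)
u(-163, sqrt(1119 + 925)) - 4444988 = (1/77)*(-163) - 4444988 = -163/77 - 4444988 = -342264239/77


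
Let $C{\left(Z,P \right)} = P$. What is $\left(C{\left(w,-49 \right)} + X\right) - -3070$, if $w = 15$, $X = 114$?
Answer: $3135$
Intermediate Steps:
$\left(C{\left(w,-49 \right)} + X\right) - -3070 = \left(-49 + 114\right) - -3070 = 65 + 3070 = 3135$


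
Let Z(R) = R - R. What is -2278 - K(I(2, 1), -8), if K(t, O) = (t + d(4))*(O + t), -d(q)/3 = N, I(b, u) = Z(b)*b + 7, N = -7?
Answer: -2250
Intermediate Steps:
Z(R) = 0
I(b, u) = 7 (I(b, u) = 0*b + 7 = 0 + 7 = 7)
d(q) = 21 (d(q) = -3*(-7) = 21)
K(t, O) = (21 + t)*(O + t) (K(t, O) = (t + 21)*(O + t) = (21 + t)*(O + t))
-2278 - K(I(2, 1), -8) = -2278 - (7² + 21*(-8) + 21*7 - 8*7) = -2278 - (49 - 168 + 147 - 56) = -2278 - 1*(-28) = -2278 + 28 = -2250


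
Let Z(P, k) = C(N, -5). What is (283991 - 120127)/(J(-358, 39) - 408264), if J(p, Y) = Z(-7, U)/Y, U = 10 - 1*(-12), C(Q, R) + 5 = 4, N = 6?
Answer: -6390696/15922297 ≈ -0.40137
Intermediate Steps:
C(Q, R) = -1 (C(Q, R) = -5 + 4 = -1)
U = 22 (U = 10 + 12 = 22)
Z(P, k) = -1
J(p, Y) = -1/Y
(283991 - 120127)/(J(-358, 39) - 408264) = (283991 - 120127)/(-1/39 - 408264) = 163864/(-1*1/39 - 408264) = 163864/(-1/39 - 408264) = 163864/(-15922297/39) = 163864*(-39/15922297) = -6390696/15922297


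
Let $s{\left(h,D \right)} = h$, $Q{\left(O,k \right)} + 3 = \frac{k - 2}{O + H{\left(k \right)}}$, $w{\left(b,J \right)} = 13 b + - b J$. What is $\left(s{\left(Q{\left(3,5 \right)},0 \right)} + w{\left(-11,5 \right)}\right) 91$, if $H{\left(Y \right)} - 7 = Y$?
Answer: $- \frac{41314}{5} \approx -8262.8$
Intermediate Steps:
$H{\left(Y \right)} = 7 + Y$
$w{\left(b,J \right)} = 13 b - J b$
$Q{\left(O,k \right)} = -3 + \frac{-2 + k}{7 + O + k}$ ($Q{\left(O,k \right)} = -3 + \frac{k - 2}{O + \left(7 + k\right)} = -3 + \frac{-2 + k}{7 + O + k}$)
$\left(s{\left(Q{\left(3,5 \right)},0 \right)} + w{\left(-11,5 \right)}\right) 91 = \left(\frac{-23 - 9 - 10}{7 + 3 + 5} - 11 \left(13 - 5\right)\right) 91 = \left(\frac{-23 - 9 - 10}{15} - 11 \left(13 - 5\right)\right) 91 = \left(\frac{1}{15} \left(-42\right) - 88\right) 91 = \left(- \frac{14}{5} - 88\right) 91 = \left(- \frac{454}{5}\right) 91 = - \frac{41314}{5}$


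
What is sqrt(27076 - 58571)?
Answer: I*sqrt(31495) ≈ 177.47*I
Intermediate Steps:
sqrt(27076 - 58571) = sqrt(-31495) = I*sqrt(31495)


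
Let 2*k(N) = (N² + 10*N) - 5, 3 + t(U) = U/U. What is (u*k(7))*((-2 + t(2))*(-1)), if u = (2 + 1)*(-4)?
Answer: -2736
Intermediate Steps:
t(U) = -2 (t(U) = -3 + U/U = -3 + 1 = -2)
u = -12 (u = 3*(-4) = -12)
k(N) = -5/2 + N²/2 + 5*N (k(N) = ((N² + 10*N) - 5)/2 = (-5 + N² + 10*N)/2 = -5/2 + N²/2 + 5*N)
(u*k(7))*((-2 + t(2))*(-1)) = (-12*(-5/2 + (½)*7² + 5*7))*((-2 - 2)*(-1)) = (-12*(-5/2 + (½)*49 + 35))*(-4*(-1)) = -12*(-5/2 + 49/2 + 35)*4 = -12*57*4 = -684*4 = -2736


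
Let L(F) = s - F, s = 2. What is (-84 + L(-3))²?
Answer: 6241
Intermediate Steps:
L(F) = 2 - F
(-84 + L(-3))² = (-84 + (2 - 1*(-3)))² = (-84 + (2 + 3))² = (-84 + 5)² = (-79)² = 6241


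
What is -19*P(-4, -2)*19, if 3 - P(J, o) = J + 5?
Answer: -722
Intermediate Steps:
P(J, o) = -2 - J (P(J, o) = 3 - (J + 5) = 3 - (5 + J) = 3 + (-5 - J) = -2 - J)
-19*P(-4, -2)*19 = -19*(-2 - 1*(-4))*19 = -19*(-2 + 4)*19 = -19*2*19 = -38*19 = -722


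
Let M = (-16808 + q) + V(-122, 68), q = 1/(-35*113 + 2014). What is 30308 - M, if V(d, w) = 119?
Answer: 91221178/1941 ≈ 46997.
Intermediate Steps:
q = -1/1941 (q = 1/(-3955 + 2014) = 1/(-1941) = -1/1941 ≈ -0.00051520)
M = -32393350/1941 (M = (-16808 - 1/1941) + 119 = -32624329/1941 + 119 = -32393350/1941 ≈ -16689.)
30308 - M = 30308 - 1*(-32393350/1941) = 30308 + 32393350/1941 = 91221178/1941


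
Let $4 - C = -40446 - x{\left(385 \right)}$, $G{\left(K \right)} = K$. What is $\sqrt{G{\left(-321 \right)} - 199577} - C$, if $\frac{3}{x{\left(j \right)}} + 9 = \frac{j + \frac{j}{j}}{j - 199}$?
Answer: $- \frac{26049521}{644} + i \sqrt{199898} \approx -40450.0 + 447.1 i$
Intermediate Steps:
$x{\left(j \right)} = \frac{3}{-9 + \frac{1 + j}{-199 + j}}$ ($x{\left(j \right)} = \frac{3}{-9 + \frac{j + \frac{j}{j}}{j - 199}} = \frac{3}{-9 + \frac{j + 1}{-199 + j}} = \frac{3}{-9 + \frac{1 + j}{-199 + j}}$)
$C = \frac{26049521}{644}$ ($C = 4 - \left(-40446 - \frac{3 \left(199 - 385\right)}{8 \left(-224 + 385\right)}\right) = 4 - \left(-40446 - \frac{3 \left(199 - 385\right)}{8 \cdot 161}\right) = 4 - \left(-40446 - \frac{3}{8} \cdot \frac{1}{161} \left(-186\right)\right) = 4 - \left(-40446 - - \frac{279}{644}\right) = 4 - \left(-40446 + \frac{279}{644}\right) = 4 - - \frac{26046945}{644} = 4 + \frac{26046945}{644} = \frac{26049521}{644} \approx 40450.0$)
$\sqrt{G{\left(-321 \right)} - 199577} - C = \sqrt{-321 - 199577} - \frac{26049521}{644} = \sqrt{-199898} - \frac{26049521}{644} = i \sqrt{199898} - \frac{26049521}{644} = - \frac{26049521}{644} + i \sqrt{199898}$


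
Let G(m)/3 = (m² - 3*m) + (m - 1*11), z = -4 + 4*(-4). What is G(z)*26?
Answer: 33462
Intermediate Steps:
z = -20 (z = -4 - 16 = -20)
G(m) = -33 - 6*m + 3*m² (G(m) = 3*((m² - 3*m) + (m - 1*11)) = 3*((m² - 3*m) + (m - 11)) = 3*((m² - 3*m) + (-11 + m)) = 3*(-11 + m² - 2*m) = -33 - 6*m + 3*m²)
G(z)*26 = (-33 - 6*(-20) + 3*(-20)²)*26 = (-33 + 120 + 3*400)*26 = (-33 + 120 + 1200)*26 = 1287*26 = 33462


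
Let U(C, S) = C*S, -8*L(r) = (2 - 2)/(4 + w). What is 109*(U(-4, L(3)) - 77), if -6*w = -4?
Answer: -8393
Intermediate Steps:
w = ⅔ (w = -⅙*(-4) = ⅔ ≈ 0.66667)
L(r) = 0 (L(r) = -(2 - 2)/(8*(4 + ⅔)) = -0/14/3 = -0*3/14 = -⅛*0 = 0)
109*(U(-4, L(3)) - 77) = 109*(-4*0 - 77) = 109*(0 - 77) = 109*(-77) = -8393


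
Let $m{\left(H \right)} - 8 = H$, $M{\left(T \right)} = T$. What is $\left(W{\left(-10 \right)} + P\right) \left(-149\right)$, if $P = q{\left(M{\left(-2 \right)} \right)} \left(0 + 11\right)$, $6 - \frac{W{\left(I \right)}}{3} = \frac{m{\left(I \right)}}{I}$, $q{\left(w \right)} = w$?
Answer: $\frac{3427}{5} \approx 685.4$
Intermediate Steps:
$m{\left(H \right)} = 8 + H$
$W{\left(I \right)} = 18 - \frac{3 \left(8 + I\right)}{I}$ ($W{\left(I \right)} = 18 - 3 \frac{8 + I}{I} = 18 - \frac{3 \left(8 + I\right)}{I}$)
$P = -22$ ($P = - 2 \left(0 + 11\right) = \left(-2\right) 11 = -22$)
$\left(W{\left(-10 \right)} + P\right) \left(-149\right) = \left(\left(15 - \frac{24}{-10}\right) - 22\right) \left(-149\right) = \left(\left(15 - - \frac{12}{5}\right) - 22\right) \left(-149\right) = \left(\left(15 + \frac{12}{5}\right) - 22\right) \left(-149\right) = \left(\frac{87}{5} - 22\right) \left(-149\right) = \left(- \frac{23}{5}\right) \left(-149\right) = \frac{3427}{5}$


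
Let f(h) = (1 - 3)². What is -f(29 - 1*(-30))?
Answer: -4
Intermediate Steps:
f(h) = 4 (f(h) = (-2)² = 4)
-f(29 - 1*(-30)) = -1*4 = -4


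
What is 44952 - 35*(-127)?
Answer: 49397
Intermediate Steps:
44952 - 35*(-127) = 44952 + 4445 = 49397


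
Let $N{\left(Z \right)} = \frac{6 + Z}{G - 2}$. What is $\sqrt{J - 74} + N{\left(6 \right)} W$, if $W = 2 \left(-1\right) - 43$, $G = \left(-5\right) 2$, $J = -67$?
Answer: $45 + i \sqrt{141} \approx 45.0 + 11.874 i$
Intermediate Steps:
$G = -10$
$W = -45$ ($W = -2 - 43 = -45$)
$N{\left(Z \right)} = - \frac{1}{2} - \frac{Z}{12}$ ($N{\left(Z \right)} = \frac{6 + Z}{-10 - 2} = \frac{6 + Z}{-12} = \left(6 + Z\right) \left(- \frac{1}{12}\right) = - \frac{1}{2} - \frac{Z}{12}$)
$\sqrt{J - 74} + N{\left(6 \right)} W = \sqrt{-67 - 74} + \left(- \frac{1}{2} - \frac{1}{2}\right) \left(-45\right) = \sqrt{-141} + \left(- \frac{1}{2} - \frac{1}{2}\right) \left(-45\right) = i \sqrt{141} - -45 = i \sqrt{141} + 45 = 45 + i \sqrt{141}$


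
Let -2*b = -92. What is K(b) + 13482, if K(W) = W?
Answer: 13528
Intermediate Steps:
b = 46 (b = -½*(-92) = 46)
K(b) + 13482 = 46 + 13482 = 13528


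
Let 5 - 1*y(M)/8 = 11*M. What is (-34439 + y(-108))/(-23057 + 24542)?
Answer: -4979/297 ≈ -16.764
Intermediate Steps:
y(M) = 40 - 88*M
(-34439 + y(-108))/(-23057 + 24542) = (-34439 + (40 - 88*(-108)))/(-23057 + 24542) = (-34439 + (40 + 9504))/1485 = (-34439 + 9544)*(1/1485) = -24895*1/1485 = -4979/297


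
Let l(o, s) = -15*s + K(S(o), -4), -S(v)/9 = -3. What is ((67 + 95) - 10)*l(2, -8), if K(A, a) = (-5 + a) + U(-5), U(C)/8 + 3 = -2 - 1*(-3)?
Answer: 14440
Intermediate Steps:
S(v) = 27 (S(v) = -9*(-3) = 27)
U(C) = -16 (U(C) = -24 + 8*(-2 - 1*(-3)) = -24 + 8*(-2 + 3) = -24 + 8*1 = -24 + 8 = -16)
K(A, a) = -21 + a (K(A, a) = (-5 + a) - 16 = -21 + a)
l(o, s) = -25 - 15*s (l(o, s) = -15*s + (-21 - 4) = -15*s - 25 = -25 - 15*s)
((67 + 95) - 10)*l(2, -8) = ((67 + 95) - 10)*(-25 - 15*(-8)) = (162 - 10)*(-25 + 120) = 152*95 = 14440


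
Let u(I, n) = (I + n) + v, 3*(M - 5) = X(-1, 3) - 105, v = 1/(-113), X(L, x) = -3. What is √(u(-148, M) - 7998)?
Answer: I*√104412226/113 ≈ 90.427*I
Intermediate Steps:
v = -1/113 ≈ -0.0088496
M = -31 (M = 5 + (-3 - 105)/3 = 5 + (⅓)*(-108) = 5 - 36 = -31)
u(I, n) = -1/113 + I + n (u(I, n) = (I + n) - 1/113 = -1/113 + I + n)
√(u(-148, M) - 7998) = √((-1/113 - 148 - 31) - 7998) = √(-20228/113 - 7998) = √(-924002/113) = I*√104412226/113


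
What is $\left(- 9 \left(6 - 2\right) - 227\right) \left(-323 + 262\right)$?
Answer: $16043$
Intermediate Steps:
$\left(- 9 \left(6 - 2\right) - 227\right) \left(-323 + 262\right) = \left(\left(-9\right) 4 - 227\right) \left(-61\right) = \left(-36 - 227\right) \left(-61\right) = \left(-263\right) \left(-61\right) = 16043$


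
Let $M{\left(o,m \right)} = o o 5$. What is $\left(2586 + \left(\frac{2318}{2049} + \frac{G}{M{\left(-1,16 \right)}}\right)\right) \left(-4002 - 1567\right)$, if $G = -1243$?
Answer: $- \frac{133423510957}{10245} \approx -1.3023 \cdot 10^{7}$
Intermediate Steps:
$M{\left(o,m \right)} = 5 o^{2}$ ($M{\left(o,m \right)} = o^{2} \cdot 5 = 5 o^{2}$)
$\left(2586 + \left(\frac{2318}{2049} + \frac{G}{M{\left(-1,16 \right)}}\right)\right) \left(-4002 - 1567\right) = \left(2586 + \left(\frac{2318}{2049} - \frac{1243}{5 \left(-1\right)^{2}}\right)\right) \left(-4002 - 1567\right) = \left(2586 + \left(2318 \cdot \frac{1}{2049} - \frac{1243}{5 \cdot 1}\right)\right) \left(-5569\right) = \left(2586 + \left(\frac{2318}{2049} - \frac{1243}{5}\right)\right) \left(-5569\right) = \left(2586 - \frac{2535317}{10245}\right) \left(-5569\right) = \frac{23958253}{10245} \left(-5569\right) = - \frac{133423510957}{10245}$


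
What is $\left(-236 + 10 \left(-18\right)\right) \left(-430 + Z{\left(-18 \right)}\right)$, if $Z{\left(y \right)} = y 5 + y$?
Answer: $223808$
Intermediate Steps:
$Z{\left(y \right)} = 6 y$ ($Z{\left(y \right)} = 5 y + y = 6 y$)
$\left(-236 + 10 \left(-18\right)\right) \left(-430 + Z{\left(-18 \right)}\right) = \left(-236 + 10 \left(-18\right)\right) \left(-430 + 6 \left(-18\right)\right) = \left(-236 - 180\right) \left(-430 - 108\right) = \left(-416\right) \left(-538\right) = 223808$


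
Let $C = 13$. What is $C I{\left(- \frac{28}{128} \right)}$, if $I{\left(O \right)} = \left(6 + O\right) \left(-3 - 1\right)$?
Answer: $- \frac{2405}{8} \approx -300.63$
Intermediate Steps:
$I{\left(O \right)} = -24 - 4 O$ ($I{\left(O \right)} = \left(6 + O\right) \left(-4\right) = -24 - 4 O$)
$C I{\left(- \frac{28}{128} \right)} = 13 \left(-24 - 4 \left(- \frac{28}{128}\right)\right) = 13 \left(-24 - 4 \left(\left(-28\right) \frac{1}{128}\right)\right) = 13 \left(-24 - - \frac{7}{8}\right) = 13 \left(-24 + \frac{7}{8}\right) = 13 \left(- \frac{185}{8}\right) = - \frac{2405}{8}$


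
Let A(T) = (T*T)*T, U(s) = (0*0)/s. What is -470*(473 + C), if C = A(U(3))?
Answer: -222310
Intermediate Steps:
U(s) = 0 (U(s) = 0/s = 0)
A(T) = T³ (A(T) = T²*T = T³)
C = 0 (C = 0³ = 0)
-470*(473 + C) = -470*(473 + 0) = -470*473 = -222310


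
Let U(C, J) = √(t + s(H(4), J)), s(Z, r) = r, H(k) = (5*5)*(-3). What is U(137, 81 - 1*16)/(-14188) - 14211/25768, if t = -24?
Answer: -14211/25768 - √41/14188 ≈ -0.55195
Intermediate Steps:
H(k) = -75 (H(k) = 25*(-3) = -75)
U(C, J) = √(-24 + J)
U(137, 81 - 1*16)/(-14188) - 14211/25768 = √(-24 + (81 - 1*16))/(-14188) - 14211/25768 = √(-24 + (81 - 16))*(-1/14188) - 14211*1/25768 = √(-24 + 65)*(-1/14188) - 14211/25768 = √41*(-1/14188) - 14211/25768 = -√41/14188 - 14211/25768 = -14211/25768 - √41/14188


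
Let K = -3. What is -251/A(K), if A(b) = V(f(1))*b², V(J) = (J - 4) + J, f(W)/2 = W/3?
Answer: 251/24 ≈ 10.458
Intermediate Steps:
f(W) = 2*W/3 (f(W) = 2*(W/3) = 2*W/3)
V(J) = -4 + 2*J (V(J) = (-4 + J) + J = -4 + 2*J)
A(b) = -8*b²/3 (A(b) = (-4 + 2*((⅔)*1))*b² = (-4 + 2*(⅔))*b² = (-4 + 4/3)*b² = -8*b²/3)
-251/A(K) = -251/((-8/3*(-3)²)) = -251/((-8/3*9)) = -251/(-24) = -251*(-1)/24 = -1*(-251/24) = 251/24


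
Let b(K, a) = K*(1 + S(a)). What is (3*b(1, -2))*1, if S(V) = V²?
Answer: 15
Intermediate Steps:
b(K, a) = K*(1 + a²)
(3*b(1, -2))*1 = (3*(1*(1 + (-2)²)))*1 = (3*(1*(1 + 4)))*1 = (3*(1*5))*1 = (3*5)*1 = 15*1 = 15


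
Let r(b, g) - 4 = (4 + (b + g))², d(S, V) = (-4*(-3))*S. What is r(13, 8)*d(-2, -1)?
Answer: -15096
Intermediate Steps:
d(S, V) = 12*S
r(b, g) = 4 + (4 + b + g)² (r(b, g) = 4 + (4 + (b + g))² = 4 + (4 + b + g)²)
r(13, 8)*d(-2, -1) = (4 + (4 + 13 + 8)²)*(12*(-2)) = (4 + 25²)*(-24) = (4 + 625)*(-24) = 629*(-24) = -15096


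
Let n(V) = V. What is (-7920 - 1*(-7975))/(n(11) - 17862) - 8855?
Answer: -158070660/17851 ≈ -8855.0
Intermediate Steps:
(-7920 - 1*(-7975))/(n(11) - 17862) - 8855 = (-7920 - 1*(-7975))/(11 - 17862) - 8855 = (-7920 + 7975)/(-17851) - 8855 = 55*(-1/17851) - 8855 = -55/17851 - 8855 = -158070660/17851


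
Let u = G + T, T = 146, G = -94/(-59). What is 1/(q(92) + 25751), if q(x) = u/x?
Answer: 1357/34946284 ≈ 3.8831e-5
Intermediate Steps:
G = 94/59 (G = -94*(-1/59) = 94/59 ≈ 1.5932)
u = 8708/59 (u = 94/59 + 146 = 8708/59 ≈ 147.59)
q(x) = 8708/(59*x)
1/(q(92) + 25751) = 1/((8708/59)/92 + 25751) = 1/((8708/59)*(1/92) + 25751) = 1/(2177/1357 + 25751) = 1/(34946284/1357) = 1357/34946284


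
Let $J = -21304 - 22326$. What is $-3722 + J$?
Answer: $-47352$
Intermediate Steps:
$J = -43630$ ($J = -21304 - 22326 = -43630$)
$-3722 + J = -3722 - 43630 = -47352$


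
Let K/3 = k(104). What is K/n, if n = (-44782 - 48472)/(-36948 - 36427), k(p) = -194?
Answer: -21352125/46627 ≈ -457.93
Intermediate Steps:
K = -582 (K = 3*(-194) = -582)
n = 93254/73375 (n = -93254/(-73375) = -93254*(-1/73375) = 93254/73375 ≈ 1.2709)
K/n = -582/93254/73375 = -582*73375/93254 = -21352125/46627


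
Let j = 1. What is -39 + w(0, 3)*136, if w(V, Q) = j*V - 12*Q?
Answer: -4935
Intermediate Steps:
w(V, Q) = V - 12*Q (w(V, Q) = 1*V - 12*Q = V - 12*Q)
-39 + w(0, 3)*136 = -39 + (0 - 12*3)*136 = -39 + (0 - 36)*136 = -39 - 36*136 = -39 - 4896 = -4935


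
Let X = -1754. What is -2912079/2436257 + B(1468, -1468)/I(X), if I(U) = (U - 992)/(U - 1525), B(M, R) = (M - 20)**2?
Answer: 8374742013778989/3344980861 ≈ 2.5037e+6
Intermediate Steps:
B(M, R) = (-20 + M)**2
I(U) = (-992 + U)/(-1525 + U)
-2912079/2436257 + B(1468, -1468)/I(X) = -2912079/2436257 + (-20 + 1468)**2/(((-992 - 1754)/(-1525 - 1754))) = -2912079*1/2436257 + 1448**2/((-2746/(-3279))) = -2912079/2436257 + 2096704/((-1/3279*(-2746))) = -2912079/2436257 + 2096704/(2746/3279) = -2912079/2436257 + 2096704*(3279/2746) = -2912079/2436257 + 3437546208/1373 = 8374742013778989/3344980861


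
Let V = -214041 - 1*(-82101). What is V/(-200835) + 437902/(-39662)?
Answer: -919033821/88505753 ≈ -10.384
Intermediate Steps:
V = -131940 (V = -214041 + 82101 = -131940)
V/(-200835) + 437902/(-39662) = -131940/(-200835) + 437902/(-39662) = -131940*(-1/200835) + 437902*(-1/39662) = 2932/4463 - 218951/19831 = -919033821/88505753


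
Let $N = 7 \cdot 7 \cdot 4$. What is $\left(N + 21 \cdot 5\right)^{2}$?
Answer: $90601$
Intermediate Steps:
$N = 196$ ($N = 49 \cdot 4 = 196$)
$\left(N + 21 \cdot 5\right)^{2} = \left(196 + 21 \cdot 5\right)^{2} = \left(196 + 105\right)^{2} = 301^{2} = 90601$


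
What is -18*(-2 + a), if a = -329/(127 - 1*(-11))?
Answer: 1815/23 ≈ 78.913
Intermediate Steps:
a = -329/138 (a = -329/(127 + 11) = -329/138 ≈ -2.3841)
-18*(-2 + a) = -18*(-2 - 329/138) = -18*(-605/138) = 1815/23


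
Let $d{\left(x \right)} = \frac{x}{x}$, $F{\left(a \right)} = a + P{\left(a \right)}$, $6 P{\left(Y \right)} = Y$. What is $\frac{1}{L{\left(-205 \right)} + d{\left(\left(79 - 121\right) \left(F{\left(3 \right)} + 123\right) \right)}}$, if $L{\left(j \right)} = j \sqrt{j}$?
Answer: $\frac{i}{i + 205 \sqrt{205}} \approx 1.1607 \cdot 10^{-7} + 0.0003407 i$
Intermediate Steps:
$P{\left(Y \right)} = \frac{Y}{6}$
$L{\left(j \right)} = j^{\frac{3}{2}}$
$F{\left(a \right)} = \frac{7 a}{6}$ ($F{\left(a \right)} = a + \frac{a}{6} = \frac{7 a}{6}$)
$d{\left(x \right)} = 1$
$\frac{1}{L{\left(-205 \right)} + d{\left(\left(79 - 121\right) \left(F{\left(3 \right)} + 123\right) \right)}} = \frac{1}{\left(-205\right)^{\frac{3}{2}} + 1} = \frac{1}{- 205 i \sqrt{205} + 1} = \frac{1}{1 - 205 i \sqrt{205}}$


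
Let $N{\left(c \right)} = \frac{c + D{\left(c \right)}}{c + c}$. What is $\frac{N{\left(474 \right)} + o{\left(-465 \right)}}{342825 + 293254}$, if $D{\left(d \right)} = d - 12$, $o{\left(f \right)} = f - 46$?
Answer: $- \frac{40291}{50250241} \approx -0.00080181$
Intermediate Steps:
$o{\left(f \right)} = -46 + f$
$D{\left(d \right)} = -12 + d$ ($D{\left(d \right)} = d - 12 = -12 + d$)
$N{\left(c \right)} = \frac{-12 + 2 c}{2 c}$ ($N{\left(c \right)} = \frac{c + \left(-12 + c\right)}{c + c} = \frac{-12 + 2 c}{2 c}$)
$\frac{N{\left(474 \right)} + o{\left(-465 \right)}}{342825 + 293254} = \frac{\frac{-6 + 474}{474} - 511}{342825 + 293254} = \frac{\frac{1}{474} \cdot 468 - 511}{636079} = \left(\frac{78}{79} - 511\right) \frac{1}{636079} = \left(- \frac{40291}{79}\right) \frac{1}{636079} = - \frac{40291}{50250241}$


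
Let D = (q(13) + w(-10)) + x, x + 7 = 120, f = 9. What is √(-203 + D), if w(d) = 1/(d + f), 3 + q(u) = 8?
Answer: I*√86 ≈ 9.2736*I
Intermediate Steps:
q(u) = 5 (q(u) = -3 + 8 = 5)
x = 113 (x = -7 + 120 = 113)
w(d) = 1/(9 + d) (w(d) = 1/(d + 9) = 1/(9 + d))
D = 117 (D = (5 + 1/(9 - 10)) + 113 = (5 + 1/(-1)) + 113 = (5 - 1) + 113 = 4 + 113 = 117)
√(-203 + D) = √(-203 + 117) = √(-86) = I*√86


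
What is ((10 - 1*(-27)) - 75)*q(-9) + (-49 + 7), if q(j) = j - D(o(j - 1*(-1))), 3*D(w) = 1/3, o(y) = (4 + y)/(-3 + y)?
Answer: 2738/9 ≈ 304.22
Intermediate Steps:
o(y) = (4 + y)/(-3 + y)
D(w) = 1/9 (D(w) = (1/3)/3 = (1/3)*(1/3) = 1/9)
q(j) = -1/9 + j (q(j) = j - 1*1/9 = j - 1/9 = -1/9 + j)
((10 - 1*(-27)) - 75)*q(-9) + (-49 + 7) = ((10 - 1*(-27)) - 75)*(-1/9 - 9) + (-49 + 7) = ((10 + 27) - 75)*(-82/9) - 42 = (37 - 75)*(-82/9) - 42 = -38*(-82/9) - 42 = 3116/9 - 42 = 2738/9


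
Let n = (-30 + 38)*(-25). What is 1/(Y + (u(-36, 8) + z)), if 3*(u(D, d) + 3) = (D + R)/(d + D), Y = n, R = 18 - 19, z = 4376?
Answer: 84/350569 ≈ 0.00023961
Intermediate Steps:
n = -200 (n = 8*(-25) = -200)
R = -1
Y = -200
u(D, d) = -3 + (-1 + D)/(3*(D + d)) (u(D, d) = -3 + ((D - 1)/(d + D))/3 = -3 + ((-1 + D)/(D + d))/3 = -3 + (-1 + D)/(3*(D + d)))
1/(Y + (u(-36, 8) + z)) = 1/(-200 + ((-1 - 9*8 - 8*(-36))/(3*(-36 + 8)) + 4376)) = 1/(-200 + ((⅓)*(-1 - 72 + 288)/(-28) + 4376)) = 1/(-200 + ((⅓)*(-1/28)*215 + 4376)) = 1/(-200 + (-215/84 + 4376)) = 1/(-200 + 367369/84) = 1/(350569/84) = 84/350569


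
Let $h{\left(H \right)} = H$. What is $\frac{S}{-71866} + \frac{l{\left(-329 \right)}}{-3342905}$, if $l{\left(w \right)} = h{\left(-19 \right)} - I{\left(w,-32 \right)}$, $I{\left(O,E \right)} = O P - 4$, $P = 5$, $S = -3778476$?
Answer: $\frac{1263096917120}{24024121073} \approx 52.576$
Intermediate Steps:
$I{\left(O,E \right)} = -4 + 5 O$ ($I{\left(O,E \right)} = O 5 - 4 = 5 O - 4 = -4 + 5 O$)
$l{\left(w \right)} = -15 - 5 w$ ($l{\left(w \right)} = -19 - \left(-4 + 5 w\right) = -15 - 5 w$)
$\frac{S}{-71866} + \frac{l{\left(-329 \right)}}{-3342905} = - \frac{3778476}{-71866} + \frac{-15 - -1645}{-3342905} = \left(-3778476\right) \left(- \frac{1}{71866}\right) + \left(-15 + 1645\right) \left(- \frac{1}{3342905}\right) = \frac{1889238}{35933} + 1630 \left(- \frac{1}{3342905}\right) = \frac{1889238}{35933} - \frac{326}{668581} = \frac{1263096917120}{24024121073}$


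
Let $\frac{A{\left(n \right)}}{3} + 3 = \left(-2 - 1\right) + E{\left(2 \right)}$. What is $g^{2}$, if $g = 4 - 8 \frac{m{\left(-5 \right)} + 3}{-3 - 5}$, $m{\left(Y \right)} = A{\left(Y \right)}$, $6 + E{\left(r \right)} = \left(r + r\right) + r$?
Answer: $121$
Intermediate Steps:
$E{\left(r \right)} = -6 + 3 r$ ($E{\left(r \right)} = -6 + \left(\left(r + r\right) + r\right) = -6 + \left(2 r + r\right) = -6 + 3 r$)
$A{\left(n \right)} = -18$ ($A{\left(n \right)} = -9 + 3 \left(\left(-2 - 1\right) + \left(-6 + 3 \cdot 2\right)\right) = -9 + 3 \left(-3 + \left(-6 + 6\right)\right) = -9 + 3 \left(-3 + 0\right) = -9 + 3 \left(-3\right) = -9 - 9 = -18$)
$m{\left(Y \right)} = -18$
$g = -11$ ($g = 4 - 8 \frac{-18 + 3}{-3 - 5} = 4 - 8 \left(- \frac{15}{-8}\right) = 4 - 8 \left(\left(-15\right) \left(- \frac{1}{8}\right)\right) = 4 - 15 = -11$)
$g^{2} = \left(-11\right)^{2} = 121$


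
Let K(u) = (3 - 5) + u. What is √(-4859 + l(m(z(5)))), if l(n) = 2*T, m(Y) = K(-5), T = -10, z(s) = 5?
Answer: I*√4879 ≈ 69.85*I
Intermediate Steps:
K(u) = -2 + u
m(Y) = -7 (m(Y) = -2 - 5 = -7)
l(n) = -20 (l(n) = 2*(-10) = -20)
√(-4859 + l(m(z(5)))) = √(-4859 - 20) = √(-4879) = I*√4879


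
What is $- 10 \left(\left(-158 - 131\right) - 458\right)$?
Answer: $7470$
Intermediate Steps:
$- 10 \left(\left(-158 - 131\right) - 458\right) = - 10 \left(-289 - 458\right) = \left(-10\right) \left(-747\right) = 7470$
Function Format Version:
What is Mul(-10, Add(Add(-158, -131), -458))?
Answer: 7470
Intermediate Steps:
Mul(-10, Add(Add(-158, -131), -458)) = Mul(-10, Add(-289, -458)) = Mul(-10, -747) = 7470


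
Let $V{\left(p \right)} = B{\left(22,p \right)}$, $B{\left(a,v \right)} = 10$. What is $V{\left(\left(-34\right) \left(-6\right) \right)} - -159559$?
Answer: $159569$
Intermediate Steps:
$V{\left(p \right)} = 10$
$V{\left(\left(-34\right) \left(-6\right) \right)} - -159559 = 10 - -159559 = 10 + 159559 = 159569$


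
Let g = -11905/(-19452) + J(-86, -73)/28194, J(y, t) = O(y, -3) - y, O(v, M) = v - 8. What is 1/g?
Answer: 30468316/18638553 ≈ 1.6347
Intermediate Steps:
O(v, M) = -8 + v
J(y, t) = -8 (J(y, t) = (-8 + y) - y = -8)
g = 18638553/30468316 (g = -11905/(-19452) - 8/28194 = -11905*(-1/19452) - 8*1/28194 = 11905/19452 - 4/14097 = 18638553/30468316 ≈ 0.61174)
1/g = 1/(18638553/30468316) = 30468316/18638553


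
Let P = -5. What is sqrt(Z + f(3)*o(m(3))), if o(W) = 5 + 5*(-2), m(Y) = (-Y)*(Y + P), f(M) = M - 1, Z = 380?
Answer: sqrt(370) ≈ 19.235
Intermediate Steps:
f(M) = -1 + M
m(Y) = -Y*(-5 + Y) (m(Y) = (-Y)*(Y - 5) = (-Y)*(-5 + Y) = -Y*(-5 + Y))
o(W) = -5 (o(W) = 5 - 10 = -5)
sqrt(Z + f(3)*o(m(3))) = sqrt(380 + (-1 + 3)*(-5)) = sqrt(380 + 2*(-5)) = sqrt(380 - 10) = sqrt(370)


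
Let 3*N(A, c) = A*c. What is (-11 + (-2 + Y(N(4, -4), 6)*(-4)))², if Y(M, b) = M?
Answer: 625/9 ≈ 69.444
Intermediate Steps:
N(A, c) = A*c/3 (N(A, c) = (A*c)/3 = A*c/3)
(-11 + (-2 + Y(N(4, -4), 6)*(-4)))² = (-11 + (-2 + ((⅓)*4*(-4))*(-4)))² = (-11 + (-2 - 16/3*(-4)))² = (-11 + (-2 + 64/3))² = (-11 + 58/3)² = (25/3)² = 625/9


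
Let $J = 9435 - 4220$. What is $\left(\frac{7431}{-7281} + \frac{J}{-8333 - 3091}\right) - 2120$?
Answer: $- \frac{2800960753}{1320288} \approx -2121.5$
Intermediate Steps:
$J = 5215$ ($J = 9435 - 4220 = 5215$)
$\left(\frac{7431}{-7281} + \frac{J}{-8333 - 3091}\right) - 2120 = \left(\frac{7431}{-7281} + \frac{5215}{-8333 - 3091}\right) - 2120 = \left(7431 \left(- \frac{1}{7281}\right) + \frac{5215}{-8333 - 3091}\right) - 2120 = \left(- \frac{2477}{2427} + \frac{5215}{-11424}\right) - 2120 = \left(- \frac{2477}{2427} + 5215 \left(- \frac{1}{11424}\right)\right) - 2120 = \left(- \frac{2477}{2427} - \frac{745}{1632}\right) - 2120 = - \frac{1950193}{1320288} - 2120 = - \frac{2800960753}{1320288}$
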